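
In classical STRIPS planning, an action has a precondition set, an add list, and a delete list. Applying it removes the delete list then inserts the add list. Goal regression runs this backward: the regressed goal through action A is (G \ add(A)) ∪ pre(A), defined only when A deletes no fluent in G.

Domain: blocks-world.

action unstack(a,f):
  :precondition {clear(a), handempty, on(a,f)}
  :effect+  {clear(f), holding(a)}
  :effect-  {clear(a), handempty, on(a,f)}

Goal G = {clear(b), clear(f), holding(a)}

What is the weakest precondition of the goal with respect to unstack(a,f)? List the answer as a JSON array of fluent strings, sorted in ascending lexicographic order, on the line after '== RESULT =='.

Compute (G \ add) ∪ pre:
  G ∩ del = {}  (empty — regression defined)
  G \ add = {clear(b), clear(f), holding(a)} \ {clear(f), holding(a)} = {clear(b)}
  ∪ pre   = {clear(b)} ∪ {clear(a), handempty, on(a,f)}
          = {clear(a), clear(b), handempty, on(a,f)}

== RESULT ==
["clear(a)", "clear(b)", "handempty", "on(a,f)"]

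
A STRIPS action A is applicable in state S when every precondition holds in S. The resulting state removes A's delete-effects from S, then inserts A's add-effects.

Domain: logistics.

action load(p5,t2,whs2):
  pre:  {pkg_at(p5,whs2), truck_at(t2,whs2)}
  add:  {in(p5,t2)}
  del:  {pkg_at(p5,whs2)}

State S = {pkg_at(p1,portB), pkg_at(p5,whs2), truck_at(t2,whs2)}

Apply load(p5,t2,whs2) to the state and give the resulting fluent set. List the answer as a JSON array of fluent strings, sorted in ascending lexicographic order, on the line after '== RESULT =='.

Progress:
  pre ⊆ S: {pkg_at(p5,whs2), truck_at(t2,whs2)} ⊆ S  — applicable
  S \ del = {pkg_at(p1,portB), truck_at(t2,whs2)}
  ∪ add   = {in(p5,t2), pkg_at(p1,portB), truck_at(t2,whs2)}

== RESULT ==
["in(p5,t2)", "pkg_at(p1,portB)", "truck_at(t2,whs2)"]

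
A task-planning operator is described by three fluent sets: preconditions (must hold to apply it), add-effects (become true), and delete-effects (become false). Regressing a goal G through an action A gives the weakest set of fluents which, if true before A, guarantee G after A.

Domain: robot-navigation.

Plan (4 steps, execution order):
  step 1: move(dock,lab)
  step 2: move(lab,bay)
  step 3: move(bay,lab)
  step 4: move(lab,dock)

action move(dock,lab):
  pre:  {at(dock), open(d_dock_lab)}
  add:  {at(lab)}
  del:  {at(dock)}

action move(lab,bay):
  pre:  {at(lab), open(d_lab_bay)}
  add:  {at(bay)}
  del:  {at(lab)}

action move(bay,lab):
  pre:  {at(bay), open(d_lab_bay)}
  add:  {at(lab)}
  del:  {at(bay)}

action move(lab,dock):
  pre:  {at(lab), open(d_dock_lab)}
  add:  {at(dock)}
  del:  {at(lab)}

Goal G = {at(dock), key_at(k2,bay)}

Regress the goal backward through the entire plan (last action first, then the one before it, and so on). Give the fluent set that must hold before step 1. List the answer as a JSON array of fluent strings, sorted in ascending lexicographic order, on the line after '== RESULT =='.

Regress step by step:
  through step 4 (move(lab,dock)): drop {at(dock)}, keep {key_at(k2,bay)}, require {at(lab), open(d_dock_lab)}
    → {at(lab), key_at(k2,bay), open(d_dock_lab)}
  through step 3 (move(bay,lab)): drop {at(lab)}, keep {key_at(k2,bay), open(d_dock_lab)}, require {at(bay), open(d_lab_bay)}
    → {at(bay), key_at(k2,bay), open(d_dock_lab), open(d_lab_bay)}
  through step 2 (move(lab,bay)): drop {at(bay)}, keep {key_at(k2,bay), open(d_dock_lab), open(d_lab_bay)}, require {at(lab), open(d_lab_bay)}
    → {at(lab), key_at(k2,bay), open(d_dock_lab), open(d_lab_bay)}
  through step 1 (move(dock,lab)): drop {at(lab)}, keep {key_at(k2,bay), open(d_dock_lab), open(d_lab_bay)}, require {at(dock), open(d_dock_lab)}
    → {at(dock), key_at(k2,bay), open(d_dock_lab), open(d_lab_bay)}

== RESULT ==
["at(dock)", "key_at(k2,bay)", "open(d_dock_lab)", "open(d_lab_bay)"]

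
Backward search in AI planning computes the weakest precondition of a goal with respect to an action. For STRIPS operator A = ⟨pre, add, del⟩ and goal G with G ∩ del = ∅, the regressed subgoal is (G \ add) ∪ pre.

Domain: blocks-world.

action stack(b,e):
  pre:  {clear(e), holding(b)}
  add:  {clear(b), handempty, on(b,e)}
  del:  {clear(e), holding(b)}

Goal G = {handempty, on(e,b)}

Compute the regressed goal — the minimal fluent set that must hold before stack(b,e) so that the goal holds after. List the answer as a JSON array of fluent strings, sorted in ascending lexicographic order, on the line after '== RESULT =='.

Regress:
  G ∩ del = {}  (empty — regression defined)
  G \ add = {handempty, on(e,b)} \ {clear(b), handempty, on(b,e)} = {on(e,b)}
  ∪ pre   = {on(e,b)} ∪ {clear(e), holding(b)}
          = {clear(e), holding(b), on(e,b)}

== RESULT ==
["clear(e)", "holding(b)", "on(e,b)"]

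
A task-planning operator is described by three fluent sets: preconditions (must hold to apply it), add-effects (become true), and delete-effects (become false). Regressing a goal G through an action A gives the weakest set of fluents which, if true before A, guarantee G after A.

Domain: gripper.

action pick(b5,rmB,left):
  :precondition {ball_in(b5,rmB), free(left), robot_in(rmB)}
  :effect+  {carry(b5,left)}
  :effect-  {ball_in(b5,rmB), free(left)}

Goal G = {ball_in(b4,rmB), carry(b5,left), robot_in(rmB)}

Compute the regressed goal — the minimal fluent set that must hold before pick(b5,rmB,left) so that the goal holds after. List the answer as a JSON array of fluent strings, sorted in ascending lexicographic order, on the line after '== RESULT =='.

Regress:
  G ∩ del = {}  (empty — regression defined)
  G \ add = {ball_in(b4,rmB), carry(b5,left), robot_in(rmB)} \ {carry(b5,left)} = {ball_in(b4,rmB), robot_in(rmB)}
  ∪ pre   = {ball_in(b4,rmB), robot_in(rmB)} ∪ {ball_in(b5,rmB), free(left), robot_in(rmB)}
          = {ball_in(b4,rmB), ball_in(b5,rmB), free(left), robot_in(rmB)}

== RESULT ==
["ball_in(b4,rmB)", "ball_in(b5,rmB)", "free(left)", "robot_in(rmB)"]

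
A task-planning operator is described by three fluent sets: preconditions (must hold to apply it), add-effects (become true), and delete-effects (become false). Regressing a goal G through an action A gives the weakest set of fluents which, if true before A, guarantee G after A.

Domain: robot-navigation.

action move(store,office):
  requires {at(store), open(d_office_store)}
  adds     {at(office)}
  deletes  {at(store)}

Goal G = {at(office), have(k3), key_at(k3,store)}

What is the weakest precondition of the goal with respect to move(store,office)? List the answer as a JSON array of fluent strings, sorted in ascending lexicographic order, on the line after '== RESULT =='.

Compute (G \ add) ∪ pre:
  G ∩ del = {}  (empty — regression defined)
  G \ add = {at(office), have(k3), key_at(k3,store)} \ {at(office)} = {have(k3), key_at(k3,store)}
  ∪ pre   = {have(k3), key_at(k3,store)} ∪ {at(store), open(d_office_store)}
          = {at(store), have(k3), key_at(k3,store), open(d_office_store)}

== RESULT ==
["at(store)", "have(k3)", "key_at(k3,store)", "open(d_office_store)"]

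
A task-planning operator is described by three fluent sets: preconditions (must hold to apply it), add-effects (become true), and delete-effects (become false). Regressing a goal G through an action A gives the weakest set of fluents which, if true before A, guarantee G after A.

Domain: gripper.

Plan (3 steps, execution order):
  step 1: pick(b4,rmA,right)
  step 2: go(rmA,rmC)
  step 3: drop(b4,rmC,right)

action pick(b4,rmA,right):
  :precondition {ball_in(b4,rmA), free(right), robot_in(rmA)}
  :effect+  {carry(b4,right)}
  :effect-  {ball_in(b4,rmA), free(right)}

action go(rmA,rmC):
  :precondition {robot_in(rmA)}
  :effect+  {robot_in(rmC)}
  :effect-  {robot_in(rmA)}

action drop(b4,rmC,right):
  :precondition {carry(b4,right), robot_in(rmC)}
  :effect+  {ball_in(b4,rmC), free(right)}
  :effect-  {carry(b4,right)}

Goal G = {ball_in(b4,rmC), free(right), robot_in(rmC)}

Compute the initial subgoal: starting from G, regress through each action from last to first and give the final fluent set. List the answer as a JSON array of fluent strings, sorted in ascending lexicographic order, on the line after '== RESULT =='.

Work backward from the goal:
  through step 3 (drop(b4,rmC,right)): drop {ball_in(b4,rmC), free(right)}, keep {robot_in(rmC)}, require {carry(b4,right), robot_in(rmC)}
    → {carry(b4,right), robot_in(rmC)}
  through step 2 (go(rmA,rmC)): drop {robot_in(rmC)}, keep {carry(b4,right)}, require {robot_in(rmA)}
    → {carry(b4,right), robot_in(rmA)}
  through step 1 (pick(b4,rmA,right)): drop {carry(b4,right)}, keep {robot_in(rmA)}, require {ball_in(b4,rmA), free(right), robot_in(rmA)}
    → {ball_in(b4,rmA), free(right), robot_in(rmA)}

== RESULT ==
["ball_in(b4,rmA)", "free(right)", "robot_in(rmA)"]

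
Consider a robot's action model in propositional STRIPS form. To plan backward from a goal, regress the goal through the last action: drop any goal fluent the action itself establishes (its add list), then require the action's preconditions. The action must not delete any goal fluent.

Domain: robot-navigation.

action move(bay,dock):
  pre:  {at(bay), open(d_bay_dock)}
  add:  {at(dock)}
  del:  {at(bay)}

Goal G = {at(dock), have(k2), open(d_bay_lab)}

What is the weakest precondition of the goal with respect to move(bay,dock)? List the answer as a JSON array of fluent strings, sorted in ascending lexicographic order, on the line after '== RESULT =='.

Compute (G \ add) ∪ pre:
  G ∩ del = {}  (empty — regression defined)
  G \ add = {at(dock), have(k2), open(d_bay_lab)} \ {at(dock)} = {have(k2), open(d_bay_lab)}
  ∪ pre   = {have(k2), open(d_bay_lab)} ∪ {at(bay), open(d_bay_dock)}
          = {at(bay), have(k2), open(d_bay_dock), open(d_bay_lab)}

== RESULT ==
["at(bay)", "have(k2)", "open(d_bay_dock)", "open(d_bay_lab)"]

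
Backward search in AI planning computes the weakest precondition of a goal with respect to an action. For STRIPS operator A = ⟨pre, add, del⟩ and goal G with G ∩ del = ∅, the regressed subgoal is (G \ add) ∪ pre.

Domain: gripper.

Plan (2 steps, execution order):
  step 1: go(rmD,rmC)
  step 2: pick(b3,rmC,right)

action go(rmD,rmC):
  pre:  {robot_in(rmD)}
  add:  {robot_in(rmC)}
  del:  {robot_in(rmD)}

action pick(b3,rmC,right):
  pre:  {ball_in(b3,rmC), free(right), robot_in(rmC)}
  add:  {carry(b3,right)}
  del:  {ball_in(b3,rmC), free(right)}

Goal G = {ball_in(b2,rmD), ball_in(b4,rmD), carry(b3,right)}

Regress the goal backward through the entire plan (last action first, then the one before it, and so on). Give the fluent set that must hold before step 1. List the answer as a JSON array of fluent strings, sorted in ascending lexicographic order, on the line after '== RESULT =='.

Work backward from the goal:
  through step 2 (pick(b3,rmC,right)): drop {carry(b3,right)}, keep {ball_in(b2,rmD), ball_in(b4,rmD)}, require {ball_in(b3,rmC), free(right), robot_in(rmC)}
    → {ball_in(b2,rmD), ball_in(b3,rmC), ball_in(b4,rmD), free(right), robot_in(rmC)}
  through step 1 (go(rmD,rmC)): drop {robot_in(rmC)}, keep {ball_in(b2,rmD), ball_in(b3,rmC), ball_in(b4,rmD), free(right)}, require {robot_in(rmD)}
    → {ball_in(b2,rmD), ball_in(b3,rmC), ball_in(b4,rmD), free(right), robot_in(rmD)}

== RESULT ==
["ball_in(b2,rmD)", "ball_in(b3,rmC)", "ball_in(b4,rmD)", "free(right)", "robot_in(rmD)"]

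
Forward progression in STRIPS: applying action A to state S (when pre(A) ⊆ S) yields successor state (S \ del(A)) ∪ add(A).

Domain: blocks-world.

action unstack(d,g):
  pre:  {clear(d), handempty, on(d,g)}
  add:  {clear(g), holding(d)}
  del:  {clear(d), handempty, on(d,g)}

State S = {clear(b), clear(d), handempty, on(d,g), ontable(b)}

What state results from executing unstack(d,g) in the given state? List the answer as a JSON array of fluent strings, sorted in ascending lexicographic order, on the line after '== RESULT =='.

Compute (S \ del) ∪ add:
  pre ⊆ S: {clear(d), handempty, on(d,g)} ⊆ S  — applicable
  S \ del = {clear(b), ontable(b)}
  ∪ add   = {clear(b), clear(g), holding(d), ontable(b)}

== RESULT ==
["clear(b)", "clear(g)", "holding(d)", "ontable(b)"]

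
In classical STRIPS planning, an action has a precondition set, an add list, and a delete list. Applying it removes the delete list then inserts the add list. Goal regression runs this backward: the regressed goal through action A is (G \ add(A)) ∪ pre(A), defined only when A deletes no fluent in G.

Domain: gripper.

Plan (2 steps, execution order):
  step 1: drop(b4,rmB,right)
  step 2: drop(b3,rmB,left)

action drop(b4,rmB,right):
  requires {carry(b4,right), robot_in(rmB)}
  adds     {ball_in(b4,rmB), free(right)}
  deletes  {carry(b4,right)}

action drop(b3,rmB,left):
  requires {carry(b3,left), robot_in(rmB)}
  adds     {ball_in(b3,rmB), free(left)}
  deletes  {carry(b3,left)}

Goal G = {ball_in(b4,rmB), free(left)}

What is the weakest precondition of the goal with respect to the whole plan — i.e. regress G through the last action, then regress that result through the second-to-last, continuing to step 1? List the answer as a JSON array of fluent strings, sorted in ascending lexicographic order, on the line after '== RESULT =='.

Regress step by step:
  through step 2 (drop(b3,rmB,left)): drop {free(left)}, keep {ball_in(b4,rmB)}, require {carry(b3,left), robot_in(rmB)}
    → {ball_in(b4,rmB), carry(b3,left), robot_in(rmB)}
  through step 1 (drop(b4,rmB,right)): drop {ball_in(b4,rmB)}, keep {carry(b3,left), robot_in(rmB)}, require {carry(b4,right), robot_in(rmB)}
    → {carry(b3,left), carry(b4,right), robot_in(rmB)}

== RESULT ==
["carry(b3,left)", "carry(b4,right)", "robot_in(rmB)"]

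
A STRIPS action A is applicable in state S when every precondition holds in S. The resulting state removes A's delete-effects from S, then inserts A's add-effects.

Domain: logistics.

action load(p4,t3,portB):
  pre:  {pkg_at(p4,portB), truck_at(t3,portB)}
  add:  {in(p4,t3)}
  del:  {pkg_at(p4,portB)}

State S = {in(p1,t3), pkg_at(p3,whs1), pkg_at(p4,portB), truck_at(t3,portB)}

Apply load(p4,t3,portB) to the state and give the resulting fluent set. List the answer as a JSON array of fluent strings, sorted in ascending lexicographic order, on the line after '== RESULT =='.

Progress:
  pre ⊆ S: {pkg_at(p4,portB), truck_at(t3,portB)} ⊆ S  — applicable
  S \ del = {in(p1,t3), pkg_at(p3,whs1), truck_at(t3,portB)}
  ∪ add   = {in(p1,t3), in(p4,t3), pkg_at(p3,whs1), truck_at(t3,portB)}

== RESULT ==
["in(p1,t3)", "in(p4,t3)", "pkg_at(p3,whs1)", "truck_at(t3,portB)"]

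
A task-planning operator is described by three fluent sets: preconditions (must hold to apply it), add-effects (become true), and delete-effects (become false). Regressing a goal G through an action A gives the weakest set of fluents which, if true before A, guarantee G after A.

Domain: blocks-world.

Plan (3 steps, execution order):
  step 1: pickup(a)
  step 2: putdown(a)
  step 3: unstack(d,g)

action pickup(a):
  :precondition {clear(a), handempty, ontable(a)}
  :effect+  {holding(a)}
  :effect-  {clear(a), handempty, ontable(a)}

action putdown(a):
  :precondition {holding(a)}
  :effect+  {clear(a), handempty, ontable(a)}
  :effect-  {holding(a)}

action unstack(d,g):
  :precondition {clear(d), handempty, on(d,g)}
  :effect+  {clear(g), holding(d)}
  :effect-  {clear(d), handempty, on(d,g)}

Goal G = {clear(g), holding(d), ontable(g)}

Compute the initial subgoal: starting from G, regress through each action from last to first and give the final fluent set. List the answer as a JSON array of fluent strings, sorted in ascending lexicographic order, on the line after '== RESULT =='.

Regress step by step:
  through step 3 (unstack(d,g)): drop {clear(g), holding(d)}, keep {ontable(g)}, require {clear(d), handempty, on(d,g)}
    → {clear(d), handempty, on(d,g), ontable(g)}
  through step 2 (putdown(a)): drop {handempty}, keep {clear(d), on(d,g), ontable(g)}, require {holding(a)}
    → {clear(d), holding(a), on(d,g), ontable(g)}
  through step 1 (pickup(a)): drop {holding(a)}, keep {clear(d), on(d,g), ontable(g)}, require {clear(a), handempty, ontable(a)}
    → {clear(a), clear(d), handempty, on(d,g), ontable(a), ontable(g)}

== RESULT ==
["clear(a)", "clear(d)", "handempty", "on(d,g)", "ontable(a)", "ontable(g)"]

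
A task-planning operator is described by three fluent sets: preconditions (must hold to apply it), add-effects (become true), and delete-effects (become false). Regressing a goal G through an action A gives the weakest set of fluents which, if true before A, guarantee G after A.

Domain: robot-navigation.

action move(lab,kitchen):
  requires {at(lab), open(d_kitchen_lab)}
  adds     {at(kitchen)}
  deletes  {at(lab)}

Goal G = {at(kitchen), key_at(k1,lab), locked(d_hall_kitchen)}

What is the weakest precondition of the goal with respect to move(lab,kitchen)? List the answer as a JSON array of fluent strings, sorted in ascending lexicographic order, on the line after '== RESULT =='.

Regress:
  G ∩ del = {}  (empty — regression defined)
  G \ add = {at(kitchen), key_at(k1,lab), locked(d_hall_kitchen)} \ {at(kitchen)} = {key_at(k1,lab), locked(d_hall_kitchen)}
  ∪ pre   = {key_at(k1,lab), locked(d_hall_kitchen)} ∪ {at(lab), open(d_kitchen_lab)}
          = {at(lab), key_at(k1,lab), locked(d_hall_kitchen), open(d_kitchen_lab)}

== RESULT ==
["at(lab)", "key_at(k1,lab)", "locked(d_hall_kitchen)", "open(d_kitchen_lab)"]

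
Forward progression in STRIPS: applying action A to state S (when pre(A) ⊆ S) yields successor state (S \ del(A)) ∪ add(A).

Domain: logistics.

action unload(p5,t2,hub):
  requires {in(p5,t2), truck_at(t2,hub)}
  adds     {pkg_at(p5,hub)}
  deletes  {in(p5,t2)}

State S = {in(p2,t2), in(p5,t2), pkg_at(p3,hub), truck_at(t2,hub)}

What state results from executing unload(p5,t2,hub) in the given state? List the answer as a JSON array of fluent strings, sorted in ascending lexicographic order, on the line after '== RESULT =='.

Progress:
  pre ⊆ S: {in(p5,t2), truck_at(t2,hub)} ⊆ S  — applicable
  S \ del = {in(p2,t2), pkg_at(p3,hub), truck_at(t2,hub)}
  ∪ add   = {in(p2,t2), pkg_at(p3,hub), pkg_at(p5,hub), truck_at(t2,hub)}

== RESULT ==
["in(p2,t2)", "pkg_at(p3,hub)", "pkg_at(p5,hub)", "truck_at(t2,hub)"]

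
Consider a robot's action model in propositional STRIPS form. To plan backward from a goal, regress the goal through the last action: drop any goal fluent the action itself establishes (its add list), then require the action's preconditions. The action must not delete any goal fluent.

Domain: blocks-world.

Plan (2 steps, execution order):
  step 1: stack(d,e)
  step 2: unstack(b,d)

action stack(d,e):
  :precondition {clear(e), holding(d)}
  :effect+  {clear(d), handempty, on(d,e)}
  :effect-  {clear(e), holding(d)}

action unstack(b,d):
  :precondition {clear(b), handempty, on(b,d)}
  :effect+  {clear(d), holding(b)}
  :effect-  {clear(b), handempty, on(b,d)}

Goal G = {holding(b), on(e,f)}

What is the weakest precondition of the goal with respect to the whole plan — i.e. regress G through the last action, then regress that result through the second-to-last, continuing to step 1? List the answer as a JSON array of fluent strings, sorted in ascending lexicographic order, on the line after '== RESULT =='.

Work backward from the goal:
  through step 2 (unstack(b,d)): drop {holding(b)}, keep {on(e,f)}, require {clear(b), handempty, on(b,d)}
    → {clear(b), handempty, on(b,d), on(e,f)}
  through step 1 (stack(d,e)): drop {handempty}, keep {clear(b), on(b,d), on(e,f)}, require {clear(e), holding(d)}
    → {clear(b), clear(e), holding(d), on(b,d), on(e,f)}

== RESULT ==
["clear(b)", "clear(e)", "holding(d)", "on(b,d)", "on(e,f)"]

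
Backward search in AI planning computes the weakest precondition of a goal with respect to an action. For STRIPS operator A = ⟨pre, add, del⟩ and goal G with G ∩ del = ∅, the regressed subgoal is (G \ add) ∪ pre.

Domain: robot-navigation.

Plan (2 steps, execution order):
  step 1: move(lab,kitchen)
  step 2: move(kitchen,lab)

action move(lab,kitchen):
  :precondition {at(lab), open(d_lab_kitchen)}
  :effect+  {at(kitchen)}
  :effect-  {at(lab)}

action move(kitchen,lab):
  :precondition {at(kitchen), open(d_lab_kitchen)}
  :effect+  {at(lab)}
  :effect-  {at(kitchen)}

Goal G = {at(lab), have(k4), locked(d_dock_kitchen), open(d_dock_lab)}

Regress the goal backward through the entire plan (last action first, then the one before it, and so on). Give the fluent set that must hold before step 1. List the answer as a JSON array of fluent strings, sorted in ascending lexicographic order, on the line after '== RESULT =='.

Work backward from the goal:
  through step 2 (move(kitchen,lab)): drop {at(lab)}, keep {have(k4), locked(d_dock_kitchen), open(d_dock_lab)}, require {at(kitchen), open(d_lab_kitchen)}
    → {at(kitchen), have(k4), locked(d_dock_kitchen), open(d_dock_lab), open(d_lab_kitchen)}
  through step 1 (move(lab,kitchen)): drop {at(kitchen)}, keep {have(k4), locked(d_dock_kitchen), open(d_dock_lab), open(d_lab_kitchen)}, require {at(lab), open(d_lab_kitchen)}
    → {at(lab), have(k4), locked(d_dock_kitchen), open(d_dock_lab), open(d_lab_kitchen)}

== RESULT ==
["at(lab)", "have(k4)", "locked(d_dock_kitchen)", "open(d_dock_lab)", "open(d_lab_kitchen)"]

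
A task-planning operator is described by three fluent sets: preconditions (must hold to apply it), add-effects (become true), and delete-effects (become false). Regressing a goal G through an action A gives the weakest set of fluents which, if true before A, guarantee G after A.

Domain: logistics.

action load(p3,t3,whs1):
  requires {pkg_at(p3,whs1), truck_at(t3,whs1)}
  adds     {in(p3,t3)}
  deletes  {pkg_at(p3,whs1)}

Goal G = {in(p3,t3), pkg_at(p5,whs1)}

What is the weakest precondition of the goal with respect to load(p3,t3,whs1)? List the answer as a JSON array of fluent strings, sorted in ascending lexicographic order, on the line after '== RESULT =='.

Regress:
  G ∩ del = {}  (empty — regression defined)
  G \ add = {in(p3,t3), pkg_at(p5,whs1)} \ {in(p3,t3)} = {pkg_at(p5,whs1)}
  ∪ pre   = {pkg_at(p5,whs1)} ∪ {pkg_at(p3,whs1), truck_at(t3,whs1)}
          = {pkg_at(p3,whs1), pkg_at(p5,whs1), truck_at(t3,whs1)}

== RESULT ==
["pkg_at(p3,whs1)", "pkg_at(p5,whs1)", "truck_at(t3,whs1)"]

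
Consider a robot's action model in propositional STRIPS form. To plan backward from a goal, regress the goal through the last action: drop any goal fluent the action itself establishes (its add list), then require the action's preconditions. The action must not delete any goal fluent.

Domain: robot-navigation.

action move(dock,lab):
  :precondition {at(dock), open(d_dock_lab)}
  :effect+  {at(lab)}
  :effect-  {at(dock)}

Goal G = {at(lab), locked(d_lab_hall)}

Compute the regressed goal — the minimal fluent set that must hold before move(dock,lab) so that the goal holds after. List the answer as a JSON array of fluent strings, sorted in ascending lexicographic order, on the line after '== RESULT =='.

Regress:
  G ∩ del = {}  (empty — regression defined)
  G \ add = {at(lab), locked(d_lab_hall)} \ {at(lab)} = {locked(d_lab_hall)}
  ∪ pre   = {locked(d_lab_hall)} ∪ {at(dock), open(d_dock_lab)}
          = {at(dock), locked(d_lab_hall), open(d_dock_lab)}

== RESULT ==
["at(dock)", "locked(d_lab_hall)", "open(d_dock_lab)"]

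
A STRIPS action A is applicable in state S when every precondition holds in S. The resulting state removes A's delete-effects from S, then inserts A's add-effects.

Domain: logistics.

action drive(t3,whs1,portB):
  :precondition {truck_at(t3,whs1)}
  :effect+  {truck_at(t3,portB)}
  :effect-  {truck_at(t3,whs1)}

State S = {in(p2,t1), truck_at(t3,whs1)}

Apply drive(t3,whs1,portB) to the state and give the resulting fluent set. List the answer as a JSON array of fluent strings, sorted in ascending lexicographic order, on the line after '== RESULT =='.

Progress:
  pre ⊆ S: {truck_at(t3,whs1)} ⊆ S  — applicable
  S \ del = {in(p2,t1)}
  ∪ add   = {in(p2,t1), truck_at(t3,portB)}

== RESULT ==
["in(p2,t1)", "truck_at(t3,portB)"]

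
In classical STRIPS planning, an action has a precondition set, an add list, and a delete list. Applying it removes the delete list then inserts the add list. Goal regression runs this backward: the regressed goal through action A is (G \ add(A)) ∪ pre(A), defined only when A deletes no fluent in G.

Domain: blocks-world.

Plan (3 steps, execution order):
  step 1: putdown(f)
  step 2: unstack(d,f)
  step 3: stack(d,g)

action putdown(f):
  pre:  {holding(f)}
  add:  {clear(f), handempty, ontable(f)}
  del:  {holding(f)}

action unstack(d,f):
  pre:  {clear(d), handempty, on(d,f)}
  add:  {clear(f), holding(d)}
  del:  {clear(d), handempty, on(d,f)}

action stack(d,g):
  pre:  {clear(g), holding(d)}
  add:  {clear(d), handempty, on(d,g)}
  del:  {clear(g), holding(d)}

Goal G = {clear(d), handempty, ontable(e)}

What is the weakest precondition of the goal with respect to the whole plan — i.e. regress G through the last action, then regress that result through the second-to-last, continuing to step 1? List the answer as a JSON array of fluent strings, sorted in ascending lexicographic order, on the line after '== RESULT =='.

Work backward from the goal:
  through step 3 (stack(d,g)): drop {clear(d), handempty}, keep {ontable(e)}, require {clear(g), holding(d)}
    → {clear(g), holding(d), ontable(e)}
  through step 2 (unstack(d,f)): drop {holding(d)}, keep {clear(g), ontable(e)}, require {clear(d), handempty, on(d,f)}
    → {clear(d), clear(g), handempty, on(d,f), ontable(e)}
  through step 1 (putdown(f)): drop {handempty}, keep {clear(d), clear(g), on(d,f), ontable(e)}, require {holding(f)}
    → {clear(d), clear(g), holding(f), on(d,f), ontable(e)}

== RESULT ==
["clear(d)", "clear(g)", "holding(f)", "on(d,f)", "ontable(e)"]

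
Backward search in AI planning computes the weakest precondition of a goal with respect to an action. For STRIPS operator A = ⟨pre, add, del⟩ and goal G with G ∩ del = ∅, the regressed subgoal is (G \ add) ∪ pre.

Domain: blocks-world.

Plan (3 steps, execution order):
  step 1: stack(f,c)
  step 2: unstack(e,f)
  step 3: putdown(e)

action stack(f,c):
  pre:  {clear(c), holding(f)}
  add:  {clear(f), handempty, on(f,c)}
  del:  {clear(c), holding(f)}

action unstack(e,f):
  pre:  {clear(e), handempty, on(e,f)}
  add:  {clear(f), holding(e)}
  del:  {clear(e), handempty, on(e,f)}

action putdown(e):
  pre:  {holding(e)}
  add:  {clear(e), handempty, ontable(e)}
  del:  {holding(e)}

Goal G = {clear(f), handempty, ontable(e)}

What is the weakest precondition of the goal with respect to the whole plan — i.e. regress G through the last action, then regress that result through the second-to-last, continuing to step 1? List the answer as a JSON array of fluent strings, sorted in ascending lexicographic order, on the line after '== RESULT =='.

Regress step by step:
  through step 3 (putdown(e)): drop {handempty, ontable(e)}, keep {clear(f)}, require {holding(e)}
    → {clear(f), holding(e)}
  through step 2 (unstack(e,f)): drop {clear(f), holding(e)}, keep {}, require {clear(e), handempty, on(e,f)}
    → {clear(e), handempty, on(e,f)}
  through step 1 (stack(f,c)): drop {handempty}, keep {clear(e), on(e,f)}, require {clear(c), holding(f)}
    → {clear(c), clear(e), holding(f), on(e,f)}

== RESULT ==
["clear(c)", "clear(e)", "holding(f)", "on(e,f)"]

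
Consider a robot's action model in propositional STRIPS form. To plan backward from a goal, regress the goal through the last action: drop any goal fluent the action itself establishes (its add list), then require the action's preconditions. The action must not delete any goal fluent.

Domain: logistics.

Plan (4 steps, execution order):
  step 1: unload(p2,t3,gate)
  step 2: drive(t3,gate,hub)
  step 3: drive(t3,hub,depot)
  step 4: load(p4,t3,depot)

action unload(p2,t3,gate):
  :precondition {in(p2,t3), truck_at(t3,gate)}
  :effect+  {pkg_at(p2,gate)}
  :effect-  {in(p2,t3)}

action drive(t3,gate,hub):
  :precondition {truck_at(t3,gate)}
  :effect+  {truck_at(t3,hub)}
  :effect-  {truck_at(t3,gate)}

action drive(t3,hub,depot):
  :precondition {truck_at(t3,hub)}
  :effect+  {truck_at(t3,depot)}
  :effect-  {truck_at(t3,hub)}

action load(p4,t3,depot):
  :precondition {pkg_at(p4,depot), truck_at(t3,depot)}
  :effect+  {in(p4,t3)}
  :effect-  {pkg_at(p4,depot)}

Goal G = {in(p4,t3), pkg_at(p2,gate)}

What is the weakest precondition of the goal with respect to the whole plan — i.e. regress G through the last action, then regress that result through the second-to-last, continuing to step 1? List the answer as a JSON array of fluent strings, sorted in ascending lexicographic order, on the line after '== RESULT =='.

Work backward from the goal:
  through step 4 (load(p4,t3,depot)): drop {in(p4,t3)}, keep {pkg_at(p2,gate)}, require {pkg_at(p4,depot), truck_at(t3,depot)}
    → {pkg_at(p2,gate), pkg_at(p4,depot), truck_at(t3,depot)}
  through step 3 (drive(t3,hub,depot)): drop {truck_at(t3,depot)}, keep {pkg_at(p2,gate), pkg_at(p4,depot)}, require {truck_at(t3,hub)}
    → {pkg_at(p2,gate), pkg_at(p4,depot), truck_at(t3,hub)}
  through step 2 (drive(t3,gate,hub)): drop {truck_at(t3,hub)}, keep {pkg_at(p2,gate), pkg_at(p4,depot)}, require {truck_at(t3,gate)}
    → {pkg_at(p2,gate), pkg_at(p4,depot), truck_at(t3,gate)}
  through step 1 (unload(p2,t3,gate)): drop {pkg_at(p2,gate)}, keep {pkg_at(p4,depot), truck_at(t3,gate)}, require {in(p2,t3), truck_at(t3,gate)}
    → {in(p2,t3), pkg_at(p4,depot), truck_at(t3,gate)}

== RESULT ==
["in(p2,t3)", "pkg_at(p4,depot)", "truck_at(t3,gate)"]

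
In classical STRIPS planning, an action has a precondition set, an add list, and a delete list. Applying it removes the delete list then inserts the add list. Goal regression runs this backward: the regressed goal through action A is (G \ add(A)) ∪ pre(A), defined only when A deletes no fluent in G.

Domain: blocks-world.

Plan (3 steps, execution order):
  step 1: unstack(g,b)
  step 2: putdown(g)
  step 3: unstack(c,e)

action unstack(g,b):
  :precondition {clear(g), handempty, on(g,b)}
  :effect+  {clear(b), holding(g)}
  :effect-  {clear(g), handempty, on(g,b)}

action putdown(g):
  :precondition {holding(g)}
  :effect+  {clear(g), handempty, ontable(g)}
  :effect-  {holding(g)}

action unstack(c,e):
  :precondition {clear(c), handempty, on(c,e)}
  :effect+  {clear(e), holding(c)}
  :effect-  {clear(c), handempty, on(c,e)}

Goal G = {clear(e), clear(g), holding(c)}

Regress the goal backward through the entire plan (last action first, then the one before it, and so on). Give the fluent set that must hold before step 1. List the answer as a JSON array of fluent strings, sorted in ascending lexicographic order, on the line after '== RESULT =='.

Regress step by step:
  through step 3 (unstack(c,e)): drop {clear(e), holding(c)}, keep {clear(g)}, require {clear(c), handempty, on(c,e)}
    → {clear(c), clear(g), handempty, on(c,e)}
  through step 2 (putdown(g)): drop {clear(g), handempty}, keep {clear(c), on(c,e)}, require {holding(g)}
    → {clear(c), holding(g), on(c,e)}
  through step 1 (unstack(g,b)): drop {holding(g)}, keep {clear(c), on(c,e)}, require {clear(g), handempty, on(g,b)}
    → {clear(c), clear(g), handempty, on(c,e), on(g,b)}

== RESULT ==
["clear(c)", "clear(g)", "handempty", "on(c,e)", "on(g,b)"]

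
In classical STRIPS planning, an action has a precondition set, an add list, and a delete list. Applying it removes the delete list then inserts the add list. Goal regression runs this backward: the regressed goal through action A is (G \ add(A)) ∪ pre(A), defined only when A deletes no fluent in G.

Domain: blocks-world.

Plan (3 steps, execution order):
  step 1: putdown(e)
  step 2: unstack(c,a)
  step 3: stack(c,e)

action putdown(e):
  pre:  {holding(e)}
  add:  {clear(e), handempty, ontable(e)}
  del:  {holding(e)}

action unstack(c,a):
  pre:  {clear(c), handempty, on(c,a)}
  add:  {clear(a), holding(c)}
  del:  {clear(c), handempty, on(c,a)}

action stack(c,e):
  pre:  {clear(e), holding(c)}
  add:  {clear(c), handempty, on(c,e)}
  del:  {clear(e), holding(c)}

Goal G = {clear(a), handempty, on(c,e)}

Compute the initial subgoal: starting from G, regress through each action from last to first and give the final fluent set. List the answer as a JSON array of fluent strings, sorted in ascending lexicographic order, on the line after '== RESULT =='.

Work backward from the goal:
  through step 3 (stack(c,e)): drop {handempty, on(c,e)}, keep {clear(a)}, require {clear(e), holding(c)}
    → {clear(a), clear(e), holding(c)}
  through step 2 (unstack(c,a)): drop {clear(a), holding(c)}, keep {clear(e)}, require {clear(c), handempty, on(c,a)}
    → {clear(c), clear(e), handempty, on(c,a)}
  through step 1 (putdown(e)): drop {clear(e), handempty}, keep {clear(c), on(c,a)}, require {holding(e)}
    → {clear(c), holding(e), on(c,a)}

== RESULT ==
["clear(c)", "holding(e)", "on(c,a)"]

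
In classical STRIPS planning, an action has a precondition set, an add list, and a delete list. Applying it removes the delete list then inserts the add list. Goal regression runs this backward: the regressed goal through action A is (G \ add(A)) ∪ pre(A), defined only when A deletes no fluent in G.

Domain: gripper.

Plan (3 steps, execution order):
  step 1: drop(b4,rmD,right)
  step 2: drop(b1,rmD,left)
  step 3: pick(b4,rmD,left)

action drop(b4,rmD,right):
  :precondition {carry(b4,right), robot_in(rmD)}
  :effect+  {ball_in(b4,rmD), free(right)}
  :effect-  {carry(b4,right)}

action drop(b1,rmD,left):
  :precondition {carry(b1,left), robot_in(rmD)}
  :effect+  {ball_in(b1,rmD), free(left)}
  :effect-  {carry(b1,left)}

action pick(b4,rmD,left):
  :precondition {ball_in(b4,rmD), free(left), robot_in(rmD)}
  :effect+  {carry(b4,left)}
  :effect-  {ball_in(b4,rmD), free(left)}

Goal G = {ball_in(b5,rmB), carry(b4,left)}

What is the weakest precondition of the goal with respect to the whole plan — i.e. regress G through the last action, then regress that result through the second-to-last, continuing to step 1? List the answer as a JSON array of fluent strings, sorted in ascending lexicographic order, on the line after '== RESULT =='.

Work backward from the goal:
  through step 3 (pick(b4,rmD,left)): drop {carry(b4,left)}, keep {ball_in(b5,rmB)}, require {ball_in(b4,rmD), free(left), robot_in(rmD)}
    → {ball_in(b4,rmD), ball_in(b5,rmB), free(left), robot_in(rmD)}
  through step 2 (drop(b1,rmD,left)): drop {free(left)}, keep {ball_in(b4,rmD), ball_in(b5,rmB), robot_in(rmD)}, require {carry(b1,left), robot_in(rmD)}
    → {ball_in(b4,rmD), ball_in(b5,rmB), carry(b1,left), robot_in(rmD)}
  through step 1 (drop(b4,rmD,right)): drop {ball_in(b4,rmD)}, keep {ball_in(b5,rmB), carry(b1,left), robot_in(rmD)}, require {carry(b4,right), robot_in(rmD)}
    → {ball_in(b5,rmB), carry(b1,left), carry(b4,right), robot_in(rmD)}

== RESULT ==
["ball_in(b5,rmB)", "carry(b1,left)", "carry(b4,right)", "robot_in(rmD)"]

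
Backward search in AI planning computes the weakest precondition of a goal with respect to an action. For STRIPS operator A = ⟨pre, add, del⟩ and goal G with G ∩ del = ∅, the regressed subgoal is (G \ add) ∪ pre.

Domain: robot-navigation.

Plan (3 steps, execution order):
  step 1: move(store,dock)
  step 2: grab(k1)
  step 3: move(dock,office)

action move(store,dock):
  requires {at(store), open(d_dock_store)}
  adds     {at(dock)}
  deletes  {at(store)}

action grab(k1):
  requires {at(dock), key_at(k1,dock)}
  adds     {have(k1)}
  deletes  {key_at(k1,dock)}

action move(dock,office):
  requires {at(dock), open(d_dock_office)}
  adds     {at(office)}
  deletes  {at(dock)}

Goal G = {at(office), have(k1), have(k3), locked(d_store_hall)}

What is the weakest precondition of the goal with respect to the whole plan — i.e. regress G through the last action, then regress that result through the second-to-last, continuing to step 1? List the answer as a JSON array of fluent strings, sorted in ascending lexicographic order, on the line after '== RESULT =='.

Work backward from the goal:
  through step 3 (move(dock,office)): drop {at(office)}, keep {have(k1), have(k3), locked(d_store_hall)}, require {at(dock), open(d_dock_office)}
    → {at(dock), have(k1), have(k3), locked(d_store_hall), open(d_dock_office)}
  through step 2 (grab(k1)): drop {have(k1)}, keep {at(dock), have(k3), locked(d_store_hall), open(d_dock_office)}, require {at(dock), key_at(k1,dock)}
    → {at(dock), have(k3), key_at(k1,dock), locked(d_store_hall), open(d_dock_office)}
  through step 1 (move(store,dock)): drop {at(dock)}, keep {have(k3), key_at(k1,dock), locked(d_store_hall), open(d_dock_office)}, require {at(store), open(d_dock_store)}
    → {at(store), have(k3), key_at(k1,dock), locked(d_store_hall), open(d_dock_office), open(d_dock_store)}

== RESULT ==
["at(store)", "have(k3)", "key_at(k1,dock)", "locked(d_store_hall)", "open(d_dock_office)", "open(d_dock_store)"]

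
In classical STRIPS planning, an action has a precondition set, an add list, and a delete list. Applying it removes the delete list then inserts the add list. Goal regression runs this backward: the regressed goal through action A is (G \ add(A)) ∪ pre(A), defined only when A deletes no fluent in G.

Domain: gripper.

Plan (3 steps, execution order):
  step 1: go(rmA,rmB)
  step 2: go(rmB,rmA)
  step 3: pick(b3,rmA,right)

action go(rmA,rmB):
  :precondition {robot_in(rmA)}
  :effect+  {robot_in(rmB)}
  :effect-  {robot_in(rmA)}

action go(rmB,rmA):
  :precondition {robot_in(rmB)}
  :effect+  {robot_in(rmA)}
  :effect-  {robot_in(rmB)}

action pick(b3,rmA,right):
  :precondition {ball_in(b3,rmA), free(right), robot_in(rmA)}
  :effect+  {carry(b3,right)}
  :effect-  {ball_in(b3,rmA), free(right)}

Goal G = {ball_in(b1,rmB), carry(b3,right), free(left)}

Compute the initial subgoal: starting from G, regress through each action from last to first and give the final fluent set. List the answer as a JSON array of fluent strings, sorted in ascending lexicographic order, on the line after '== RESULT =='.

Regress step by step:
  through step 3 (pick(b3,rmA,right)): drop {carry(b3,right)}, keep {ball_in(b1,rmB), free(left)}, require {ball_in(b3,rmA), free(right), robot_in(rmA)}
    → {ball_in(b1,rmB), ball_in(b3,rmA), free(left), free(right), robot_in(rmA)}
  through step 2 (go(rmB,rmA)): drop {robot_in(rmA)}, keep {ball_in(b1,rmB), ball_in(b3,rmA), free(left), free(right)}, require {robot_in(rmB)}
    → {ball_in(b1,rmB), ball_in(b3,rmA), free(left), free(right), robot_in(rmB)}
  through step 1 (go(rmA,rmB)): drop {robot_in(rmB)}, keep {ball_in(b1,rmB), ball_in(b3,rmA), free(left), free(right)}, require {robot_in(rmA)}
    → {ball_in(b1,rmB), ball_in(b3,rmA), free(left), free(right), robot_in(rmA)}

== RESULT ==
["ball_in(b1,rmB)", "ball_in(b3,rmA)", "free(left)", "free(right)", "robot_in(rmA)"]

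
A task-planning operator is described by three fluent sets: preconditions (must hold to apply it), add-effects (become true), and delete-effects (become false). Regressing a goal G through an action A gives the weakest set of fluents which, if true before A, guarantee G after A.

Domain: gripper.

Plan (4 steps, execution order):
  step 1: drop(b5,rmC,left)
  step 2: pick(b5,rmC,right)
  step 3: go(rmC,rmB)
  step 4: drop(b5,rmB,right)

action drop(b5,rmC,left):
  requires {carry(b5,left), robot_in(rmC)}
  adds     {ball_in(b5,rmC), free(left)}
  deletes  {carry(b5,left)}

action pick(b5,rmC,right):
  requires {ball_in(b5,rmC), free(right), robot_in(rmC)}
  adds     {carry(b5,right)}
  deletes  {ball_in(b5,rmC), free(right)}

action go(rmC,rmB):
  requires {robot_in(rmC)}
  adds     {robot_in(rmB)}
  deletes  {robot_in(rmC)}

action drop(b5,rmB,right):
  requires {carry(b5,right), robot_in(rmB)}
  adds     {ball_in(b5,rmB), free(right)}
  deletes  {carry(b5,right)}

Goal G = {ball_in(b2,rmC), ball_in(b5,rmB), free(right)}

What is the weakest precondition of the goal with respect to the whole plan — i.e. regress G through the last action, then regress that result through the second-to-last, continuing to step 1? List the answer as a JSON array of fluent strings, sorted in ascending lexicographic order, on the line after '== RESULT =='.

Regress step by step:
  through step 4 (drop(b5,rmB,right)): drop {ball_in(b5,rmB), free(right)}, keep {ball_in(b2,rmC)}, require {carry(b5,right), robot_in(rmB)}
    → {ball_in(b2,rmC), carry(b5,right), robot_in(rmB)}
  through step 3 (go(rmC,rmB)): drop {robot_in(rmB)}, keep {ball_in(b2,rmC), carry(b5,right)}, require {robot_in(rmC)}
    → {ball_in(b2,rmC), carry(b5,right), robot_in(rmC)}
  through step 2 (pick(b5,rmC,right)): drop {carry(b5,right)}, keep {ball_in(b2,rmC), robot_in(rmC)}, require {ball_in(b5,rmC), free(right), robot_in(rmC)}
    → {ball_in(b2,rmC), ball_in(b5,rmC), free(right), robot_in(rmC)}
  through step 1 (drop(b5,rmC,left)): drop {ball_in(b5,rmC)}, keep {ball_in(b2,rmC), free(right), robot_in(rmC)}, require {carry(b5,left), robot_in(rmC)}
    → {ball_in(b2,rmC), carry(b5,left), free(right), robot_in(rmC)}

== RESULT ==
["ball_in(b2,rmC)", "carry(b5,left)", "free(right)", "robot_in(rmC)"]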